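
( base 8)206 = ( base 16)86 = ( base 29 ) 4i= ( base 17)7F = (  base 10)134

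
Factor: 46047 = 3^1*15349^1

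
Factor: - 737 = -11^1* 67^1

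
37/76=37/76 = 0.49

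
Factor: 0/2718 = 0^1= 0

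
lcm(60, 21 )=420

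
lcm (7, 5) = 35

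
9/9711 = 1/1079 = 0.00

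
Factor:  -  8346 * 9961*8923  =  -741809197038 = - 2^1*3^1 * 7^1 * 13^1*107^1*1423^1*8923^1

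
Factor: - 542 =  - 2^1* 271^1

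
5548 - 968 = 4580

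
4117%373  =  14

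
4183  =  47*89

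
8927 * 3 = 26781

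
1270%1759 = 1270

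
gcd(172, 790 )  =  2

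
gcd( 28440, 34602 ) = 474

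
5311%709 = 348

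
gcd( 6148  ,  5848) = 4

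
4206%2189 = 2017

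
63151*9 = 568359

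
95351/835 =95351/835=114.19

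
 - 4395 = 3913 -8308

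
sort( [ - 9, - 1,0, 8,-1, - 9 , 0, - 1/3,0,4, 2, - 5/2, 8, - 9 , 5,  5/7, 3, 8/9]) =[ - 9,- 9, - 9, - 5/2, - 1, - 1, - 1/3, 0,0, 0, 5/7,8/9, 2,3, 4, 5, 8,8] 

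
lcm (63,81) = 567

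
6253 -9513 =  - 3260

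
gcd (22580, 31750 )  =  10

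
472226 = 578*817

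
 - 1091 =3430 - 4521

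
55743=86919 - 31176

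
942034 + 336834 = 1278868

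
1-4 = -3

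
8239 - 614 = 7625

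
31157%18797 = 12360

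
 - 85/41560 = - 1 + 8295/8312 =- 0.00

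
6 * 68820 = 412920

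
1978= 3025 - 1047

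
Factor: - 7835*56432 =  - 2^4*5^1*1567^1*3527^1 = - 442144720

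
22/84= 11/42 = 0.26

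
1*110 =110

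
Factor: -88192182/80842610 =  - 44096091/40421305 = -3^1*5^( - 1 )*13^1 * 107^1*10567^1*8084261^(- 1)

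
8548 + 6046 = 14594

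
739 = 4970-4231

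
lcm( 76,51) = 3876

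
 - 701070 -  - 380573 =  - 320497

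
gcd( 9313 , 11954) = 139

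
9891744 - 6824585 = 3067159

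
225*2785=626625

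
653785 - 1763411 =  - 1109626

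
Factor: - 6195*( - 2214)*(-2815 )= - 38609779950= -2^1*3^4*5^2 * 7^1*41^1 * 59^1*563^1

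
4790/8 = 2395/4   =  598.75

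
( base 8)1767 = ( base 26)1d1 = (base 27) 1ag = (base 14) 527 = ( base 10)1015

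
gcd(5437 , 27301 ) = 1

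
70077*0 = 0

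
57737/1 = 57737 = 57737.00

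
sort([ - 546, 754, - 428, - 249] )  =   [ - 546, - 428, -249, 754]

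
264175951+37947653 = 302123604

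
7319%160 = 119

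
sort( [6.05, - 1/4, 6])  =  [ - 1/4, 6 , 6.05 ]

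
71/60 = 71/60 = 1.18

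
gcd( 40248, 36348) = 156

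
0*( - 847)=0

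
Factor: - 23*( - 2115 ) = 48645  =  3^2*5^1*23^1*47^1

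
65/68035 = 13/13607 = 0.00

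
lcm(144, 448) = 4032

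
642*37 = 23754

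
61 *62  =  3782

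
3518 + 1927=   5445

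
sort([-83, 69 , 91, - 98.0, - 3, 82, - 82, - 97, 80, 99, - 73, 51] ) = [-98.0, -97, - 83 , - 82, -73, - 3,51, 69, 80, 82, 91, 99 ] 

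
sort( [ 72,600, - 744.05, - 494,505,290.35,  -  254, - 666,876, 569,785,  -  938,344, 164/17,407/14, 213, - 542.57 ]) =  [-938,-744.05,  -  666,  -  542.57, - 494, - 254, 164/17,407/14 , 72,213 , 290.35, 344,505,569, 600, 785,876]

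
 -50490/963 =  - 53 + 61/107 = - 52.43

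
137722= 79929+57793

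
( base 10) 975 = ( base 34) sn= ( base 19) 2d6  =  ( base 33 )TI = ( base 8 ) 1717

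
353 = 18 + 335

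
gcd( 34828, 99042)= 2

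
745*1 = 745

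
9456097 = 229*41293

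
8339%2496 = 851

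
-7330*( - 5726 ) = 41971580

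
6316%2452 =1412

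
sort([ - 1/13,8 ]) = [ - 1/13,8 ]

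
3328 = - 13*(- 256) 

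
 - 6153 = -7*879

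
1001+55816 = 56817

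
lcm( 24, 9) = 72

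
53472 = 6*8912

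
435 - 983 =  - 548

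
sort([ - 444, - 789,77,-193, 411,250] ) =[ -789, - 444, - 193,77,250, 411 ]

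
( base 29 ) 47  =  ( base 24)53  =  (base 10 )123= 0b1111011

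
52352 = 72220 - 19868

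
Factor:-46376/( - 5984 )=2^( -2)*31^1 =31/4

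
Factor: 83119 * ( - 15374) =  - 1277871506 = - 2^1*43^1*1933^1*7687^1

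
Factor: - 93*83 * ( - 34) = 2^1*3^1 * 17^1 * 31^1*83^1  =  262446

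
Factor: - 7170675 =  - 3^1*5^2*67^1*1427^1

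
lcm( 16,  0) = 0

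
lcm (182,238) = 3094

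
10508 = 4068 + 6440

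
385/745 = 77/149 = 0.52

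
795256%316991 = 161274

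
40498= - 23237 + 63735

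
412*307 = 126484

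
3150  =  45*70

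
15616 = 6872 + 8744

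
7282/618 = 11 + 242/309 = 11.78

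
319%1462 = 319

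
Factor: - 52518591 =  - 3^3*23^2*3677^1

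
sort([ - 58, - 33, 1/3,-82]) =[ - 82, - 58 , -33, 1/3 ]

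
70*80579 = 5640530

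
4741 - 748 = 3993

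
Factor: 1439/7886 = 2^( - 1 )*1439^1 * 3943^( - 1) 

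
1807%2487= 1807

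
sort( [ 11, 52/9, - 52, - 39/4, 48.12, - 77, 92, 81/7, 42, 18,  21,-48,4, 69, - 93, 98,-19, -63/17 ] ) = [ - 93, - 77, - 52, - 48, - 19, - 39/4, - 63/17, 4,  52/9, 11, 81/7,  18 , 21, 42, 48.12, 69, 92, 98]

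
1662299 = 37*44927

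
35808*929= 33265632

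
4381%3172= 1209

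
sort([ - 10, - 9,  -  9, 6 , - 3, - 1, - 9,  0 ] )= [-10, - 9, -9, - 9  , - 3,-1,0,6] 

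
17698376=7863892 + 9834484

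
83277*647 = 53880219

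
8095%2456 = 727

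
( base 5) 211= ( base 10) 56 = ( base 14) 40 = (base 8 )70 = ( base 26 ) 24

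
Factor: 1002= 2^1*3^1 * 167^1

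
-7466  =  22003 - 29469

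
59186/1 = 59186 = 59186.00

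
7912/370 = 21  +  71/185  =  21.38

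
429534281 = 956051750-526517469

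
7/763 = 1/109 = 0.01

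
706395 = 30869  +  675526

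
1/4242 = 1/4242 = 0.00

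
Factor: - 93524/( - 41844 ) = 23381/10461 = 3^(-1 ) * 11^( - 1 )*103^1*227^1*317^( -1)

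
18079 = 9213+8866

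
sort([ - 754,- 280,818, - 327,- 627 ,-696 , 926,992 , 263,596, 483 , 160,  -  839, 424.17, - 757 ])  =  [ -839 ,-757, - 754, - 696, - 627, - 327,- 280,160,263,424.17,483 , 596 , 818, 926 , 992 ] 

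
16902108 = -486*(-34778)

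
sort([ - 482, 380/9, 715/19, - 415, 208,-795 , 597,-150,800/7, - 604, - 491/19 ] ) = [ - 795, - 604, -482, - 415, - 150, - 491/19, 715/19, 380/9, 800/7  ,  208,597 ] 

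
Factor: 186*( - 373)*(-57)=3954546=2^1*3^2*19^1*31^1 * 373^1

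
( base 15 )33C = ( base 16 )2dc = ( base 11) 606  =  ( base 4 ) 23130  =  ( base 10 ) 732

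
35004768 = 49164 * 712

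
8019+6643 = 14662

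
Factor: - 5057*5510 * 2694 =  - 75065804580=- 2^2 * 3^1*5^1 * 13^1 * 19^1 * 29^1 * 389^1*449^1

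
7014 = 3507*2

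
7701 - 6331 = 1370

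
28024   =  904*31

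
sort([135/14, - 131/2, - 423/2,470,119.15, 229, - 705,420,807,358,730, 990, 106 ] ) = [ - 705, - 423/2, - 131/2,135/14, 106,119.15 , 229,358,420,470,730, 807, 990]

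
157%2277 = 157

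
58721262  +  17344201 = 76065463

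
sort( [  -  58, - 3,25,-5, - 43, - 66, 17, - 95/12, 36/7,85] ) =[ - 66, - 58, - 43, - 95/12, - 5, -3, 36/7, 17, 25,  85] 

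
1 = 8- 7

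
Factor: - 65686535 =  - 5^1*139^1*94513^1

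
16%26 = 16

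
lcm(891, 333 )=32967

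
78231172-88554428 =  - 10323256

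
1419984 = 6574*216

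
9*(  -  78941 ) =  - 710469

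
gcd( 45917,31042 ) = 17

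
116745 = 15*7783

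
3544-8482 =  - 4938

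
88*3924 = 345312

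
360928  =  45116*8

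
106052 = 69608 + 36444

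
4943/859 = 4943/859=5.75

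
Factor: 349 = 349^1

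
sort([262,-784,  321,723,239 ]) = [-784, 239, 262, 321,723]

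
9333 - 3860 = 5473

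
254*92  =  23368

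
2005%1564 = 441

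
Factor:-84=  - 2^2*  3^1*7^1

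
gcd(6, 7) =1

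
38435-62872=-24437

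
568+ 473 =1041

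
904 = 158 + 746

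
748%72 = 28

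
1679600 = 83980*20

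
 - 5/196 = - 1 + 191/196 = - 0.03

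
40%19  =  2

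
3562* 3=10686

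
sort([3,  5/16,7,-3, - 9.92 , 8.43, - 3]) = [-9.92, - 3, - 3 , 5/16,3, 7, 8.43 ] 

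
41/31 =41/31 = 1.32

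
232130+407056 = 639186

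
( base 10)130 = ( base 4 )2002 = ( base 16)82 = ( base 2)10000010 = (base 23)5f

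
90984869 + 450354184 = 541339053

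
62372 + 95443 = 157815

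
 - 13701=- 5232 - 8469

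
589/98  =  6 + 1/98 =6.01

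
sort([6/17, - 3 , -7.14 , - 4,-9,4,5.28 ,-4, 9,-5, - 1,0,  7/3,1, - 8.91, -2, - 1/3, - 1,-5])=[-9,-8.91, - 7.14, - 5,-5, - 4, - 4,-3,-2,-1,-1,- 1/3,0,6/17,1,7/3,4,5.28,9] 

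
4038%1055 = 873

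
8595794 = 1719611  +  6876183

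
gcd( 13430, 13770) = 170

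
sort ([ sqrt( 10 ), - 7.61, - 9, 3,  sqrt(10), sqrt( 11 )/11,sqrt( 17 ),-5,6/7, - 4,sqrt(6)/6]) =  [ - 9, - 7.61,  -  5, - 4,sqrt( 11 )/11, sqrt(6) /6,6/7,3,sqrt( 10 ),sqrt( 10),sqrt(17) ]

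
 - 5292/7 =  - 756 = - 756.00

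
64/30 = 32/15  =  2.13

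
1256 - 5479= - 4223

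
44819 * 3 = 134457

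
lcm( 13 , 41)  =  533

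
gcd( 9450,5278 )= 14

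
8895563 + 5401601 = 14297164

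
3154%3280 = 3154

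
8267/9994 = 8267/9994=0.83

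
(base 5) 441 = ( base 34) 3j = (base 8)171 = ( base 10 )121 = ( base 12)a1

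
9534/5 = 9534/5 = 1906.80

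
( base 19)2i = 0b111000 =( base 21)2e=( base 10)56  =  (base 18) 32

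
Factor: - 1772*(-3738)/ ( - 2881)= - 2^3*3^1*7^1*43^(-1)*67^( - 1)*89^1*443^1 =- 6623736/2881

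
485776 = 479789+5987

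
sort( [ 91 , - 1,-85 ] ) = [ - 85, - 1, 91 ] 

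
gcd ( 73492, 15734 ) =2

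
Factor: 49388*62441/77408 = 2^( - 3 ) * 17^1*41^(-1) *59^ ( - 1)*3673^1*12347^1 = 770959027/19352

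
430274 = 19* 22646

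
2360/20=118 =118.00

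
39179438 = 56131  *698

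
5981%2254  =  1473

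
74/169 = 74/169 = 0.44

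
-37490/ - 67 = 559 + 37/67 = 559.55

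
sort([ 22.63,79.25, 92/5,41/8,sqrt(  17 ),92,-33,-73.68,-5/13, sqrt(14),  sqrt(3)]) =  [ - 73.68,  -  33, - 5/13,sqrt(3 ),  sqrt( 14),sqrt( 17),41/8,92/5,22.63,79.25 , 92] 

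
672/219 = 3 +5/73=3.07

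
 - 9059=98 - 9157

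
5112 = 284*18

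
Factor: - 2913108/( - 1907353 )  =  2^2*3^1*7^ ( - 1 )*11^1 * 19^ ( - 1 )*29^1*761^1 * 14341^(  -  1) 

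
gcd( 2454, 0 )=2454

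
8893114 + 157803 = 9050917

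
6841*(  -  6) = - 41046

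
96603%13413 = 2712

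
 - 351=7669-8020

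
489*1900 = 929100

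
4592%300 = 92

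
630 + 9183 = 9813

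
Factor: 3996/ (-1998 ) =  - 2^1=   - 2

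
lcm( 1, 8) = 8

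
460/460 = 1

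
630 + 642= 1272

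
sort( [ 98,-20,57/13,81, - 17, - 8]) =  [-20 , - 17, - 8,57/13,81,98 ]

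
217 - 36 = 181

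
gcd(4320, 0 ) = 4320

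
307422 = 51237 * 6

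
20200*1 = 20200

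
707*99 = 69993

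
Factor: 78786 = 2^1 *3^3 * 1459^1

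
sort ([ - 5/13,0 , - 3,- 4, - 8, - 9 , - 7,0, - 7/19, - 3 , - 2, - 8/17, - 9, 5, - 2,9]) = [- 9,- 9, - 8, - 7, - 4 , - 3, - 3, - 2, - 2, - 8/17 , - 5/13,-7/19, 0 , 0,5, 9 ]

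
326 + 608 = 934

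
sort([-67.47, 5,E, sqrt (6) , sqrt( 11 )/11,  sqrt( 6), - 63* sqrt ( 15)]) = [-63*sqrt( 15) ,  -  67.47, sqrt( 11) /11,sqrt(6), sqrt( 6),E,5]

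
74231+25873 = 100104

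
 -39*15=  - 585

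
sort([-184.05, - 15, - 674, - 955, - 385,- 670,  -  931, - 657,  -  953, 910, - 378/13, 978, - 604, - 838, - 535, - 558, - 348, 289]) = [ - 955, -953, - 931,- 838,  -  674,-670, - 657, - 604,-558,-535,  -  385,  -  348, - 184.05, - 378/13,-15, 289, 910, 978 ]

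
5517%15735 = 5517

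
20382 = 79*258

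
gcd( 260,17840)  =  20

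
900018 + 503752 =1403770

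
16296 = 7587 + 8709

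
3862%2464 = 1398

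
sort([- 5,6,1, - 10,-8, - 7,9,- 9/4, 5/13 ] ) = [ - 10 ,-8, - 7, - 5,- 9/4,5/13,1, 6,  9] 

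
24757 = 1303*19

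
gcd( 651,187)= 1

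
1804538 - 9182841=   -  7378303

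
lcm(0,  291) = 0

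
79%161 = 79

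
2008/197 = 2008/197 = 10.19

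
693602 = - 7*( - 99086) 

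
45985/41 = 1121+24/41 = 1121.59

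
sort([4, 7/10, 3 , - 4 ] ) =[ - 4,  7/10, 3,  4 ]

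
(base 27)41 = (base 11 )9a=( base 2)1101101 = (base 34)37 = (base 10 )109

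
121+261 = 382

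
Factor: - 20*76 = -2^4*5^1  *19^1 = - 1520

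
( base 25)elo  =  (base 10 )9299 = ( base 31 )9KU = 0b10010001010011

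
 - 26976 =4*( - 6744)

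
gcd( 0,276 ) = 276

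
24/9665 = 24/9665= 0.00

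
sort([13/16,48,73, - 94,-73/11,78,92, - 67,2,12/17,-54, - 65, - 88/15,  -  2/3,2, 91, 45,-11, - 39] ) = [ - 94, - 67,  -  65 , - 54, - 39, - 11, - 73/11, - 88/15, - 2/3,12/17,13/16,2, 2, 45,48,73,78, 91,92]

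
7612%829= 151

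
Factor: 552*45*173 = 2^3*3^3 *5^1*23^1 * 173^1 = 4297320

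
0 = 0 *4633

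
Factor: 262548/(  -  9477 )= - 748/27 = - 2^2*3^(  -  3)*11^1*17^1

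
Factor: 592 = 2^4 *37^1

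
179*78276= 14011404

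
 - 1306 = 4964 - 6270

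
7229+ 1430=8659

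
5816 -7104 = -1288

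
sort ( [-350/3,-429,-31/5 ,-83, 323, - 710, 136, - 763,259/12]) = [ - 763, - 710, - 429, - 350/3, -83 , - 31/5, 259/12, 136, 323]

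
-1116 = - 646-470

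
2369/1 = 2369 = 2369.00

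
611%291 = 29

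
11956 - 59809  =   - 47853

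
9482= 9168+314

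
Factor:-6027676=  - 2^2*59^1*25541^1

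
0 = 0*79479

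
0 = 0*350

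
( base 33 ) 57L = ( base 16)1641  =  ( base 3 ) 21211000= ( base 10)5697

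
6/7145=6/7145   =  0.00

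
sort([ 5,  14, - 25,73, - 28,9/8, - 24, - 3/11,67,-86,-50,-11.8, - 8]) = [ - 86, - 50, - 28 , - 25, - 24, - 11.8, - 8, - 3/11,9/8,5,14,67, 73]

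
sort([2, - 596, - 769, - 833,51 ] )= [ - 833, - 769,-596,  2 , 51 ] 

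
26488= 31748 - 5260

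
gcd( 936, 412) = 4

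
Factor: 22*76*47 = 78584 =2^3 * 11^1 * 19^1 * 47^1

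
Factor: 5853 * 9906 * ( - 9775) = - 566752720950 = -2^1 * 3^2*5^2*13^1*17^1*23^1* 127^1*1951^1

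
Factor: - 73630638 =  -  2^1*3^2 *17^1*240623^1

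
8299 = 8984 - 685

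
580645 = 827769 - 247124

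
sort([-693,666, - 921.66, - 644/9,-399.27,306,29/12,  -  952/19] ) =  [-921.66, - 693,-399.27, - 644/9, - 952/19,29/12,306, 666 ]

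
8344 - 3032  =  5312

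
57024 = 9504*6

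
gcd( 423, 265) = 1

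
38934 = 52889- 13955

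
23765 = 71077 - 47312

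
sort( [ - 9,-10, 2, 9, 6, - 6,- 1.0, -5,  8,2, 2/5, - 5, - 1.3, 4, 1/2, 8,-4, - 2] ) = [-10, - 9 ,-6, - 5, - 5, - 4, - 2  , - 1.3,-1.0, 2/5, 1/2,2,2,  4, 6, 8, 8 , 9]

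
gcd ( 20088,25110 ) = 5022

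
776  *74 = 57424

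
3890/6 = 648 + 1/3 = 648.33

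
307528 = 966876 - 659348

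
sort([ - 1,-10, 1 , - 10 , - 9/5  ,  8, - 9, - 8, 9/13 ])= [ - 10 ,- 10  ,  -  9, - 8,- 9/5, - 1, 9/13,1, 8]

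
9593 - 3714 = 5879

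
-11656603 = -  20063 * 581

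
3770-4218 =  - 448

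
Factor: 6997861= 13^1*538297^1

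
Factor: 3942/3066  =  9/7= 3^2*7^( - 1)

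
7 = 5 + 2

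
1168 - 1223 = -55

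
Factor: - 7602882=-2^1*3^1*7^1*157^1 * 1153^1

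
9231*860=7938660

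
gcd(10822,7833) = 7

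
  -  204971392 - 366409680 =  - 571381072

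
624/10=62 + 2/5 =62.40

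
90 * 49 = 4410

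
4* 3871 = 15484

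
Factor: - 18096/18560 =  - 39/40= -2^(  -  3 ) * 3^1 *5^( - 1 ) * 13^1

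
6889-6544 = 345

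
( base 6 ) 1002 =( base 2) 11011010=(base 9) 262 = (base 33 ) 6K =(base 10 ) 218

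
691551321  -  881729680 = - 190178359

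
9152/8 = 1144 = 1144.00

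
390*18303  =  7138170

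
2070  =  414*5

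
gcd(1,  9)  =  1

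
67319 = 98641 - 31322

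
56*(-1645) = -92120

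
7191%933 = 660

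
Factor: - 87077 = -19^1 * 4583^1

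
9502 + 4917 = 14419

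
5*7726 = 38630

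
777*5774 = 4486398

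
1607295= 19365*83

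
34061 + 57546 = 91607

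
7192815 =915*7861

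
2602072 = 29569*88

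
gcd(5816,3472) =8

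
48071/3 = 16023+ 2/3 = 16023.67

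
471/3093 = 157/1031 = 0.15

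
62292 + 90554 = 152846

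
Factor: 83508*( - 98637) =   -  2^2*3^2*7^2*11^1*61^1*6959^1  =  -8236978596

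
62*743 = 46066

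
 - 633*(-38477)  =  24355941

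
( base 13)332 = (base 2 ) 1000100100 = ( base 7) 1412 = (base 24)MK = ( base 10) 548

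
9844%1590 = 304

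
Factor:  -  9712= - 2^4*607^1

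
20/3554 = 10/1777=   0.01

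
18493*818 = 15127274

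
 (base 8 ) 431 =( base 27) ab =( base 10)281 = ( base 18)FB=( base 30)9B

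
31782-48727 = - 16945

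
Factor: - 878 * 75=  - 2^1* 3^1*5^2*439^1 = -  65850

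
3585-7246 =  - 3661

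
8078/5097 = 1+ 2981/5097 = 1.58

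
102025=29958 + 72067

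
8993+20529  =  29522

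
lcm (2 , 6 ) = 6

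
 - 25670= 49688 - 75358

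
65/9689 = 65/9689 = 0.01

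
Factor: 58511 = 58511^1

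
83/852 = 83/852 = 0.10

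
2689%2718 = 2689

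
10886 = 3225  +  7661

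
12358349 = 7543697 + 4814652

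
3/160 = 3/160 = 0.02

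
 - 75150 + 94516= 19366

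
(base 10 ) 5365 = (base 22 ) B1J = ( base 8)12365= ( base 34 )4LR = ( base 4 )1103311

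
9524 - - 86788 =96312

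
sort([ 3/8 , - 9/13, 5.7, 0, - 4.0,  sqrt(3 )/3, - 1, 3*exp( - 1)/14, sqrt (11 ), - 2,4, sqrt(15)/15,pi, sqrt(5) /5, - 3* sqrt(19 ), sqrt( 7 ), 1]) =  [ - 3*sqrt( 19),  -  4.0, - 2, -1,  -  9/13, 0, 3 * exp( - 1 )/14,  sqrt(15)/15 , 3/8, sqrt(5)/5, sqrt(3 )/3, 1,sqrt( 7),pi, sqrt(  11 ), 4, 5.7]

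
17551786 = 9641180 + 7910606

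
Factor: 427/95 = 5^(-1)*7^1*19^(-1)*61^1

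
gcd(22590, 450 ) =90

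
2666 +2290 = 4956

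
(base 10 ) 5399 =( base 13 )25c4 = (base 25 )8FO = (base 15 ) 18EE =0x1517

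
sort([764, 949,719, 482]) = [482, 719,764, 949 ] 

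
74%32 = 10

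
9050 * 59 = 533950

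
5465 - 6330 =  - 865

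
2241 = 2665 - 424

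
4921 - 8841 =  - 3920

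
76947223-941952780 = - 865005557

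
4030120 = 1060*3802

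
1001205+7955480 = 8956685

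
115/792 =115/792 = 0.15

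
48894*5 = 244470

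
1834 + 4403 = 6237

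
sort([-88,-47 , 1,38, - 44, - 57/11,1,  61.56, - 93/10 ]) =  [ - 88, - 47, - 44, - 93/10, - 57/11 , 1,  1, 38,61.56 ]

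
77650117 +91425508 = 169075625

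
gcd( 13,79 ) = 1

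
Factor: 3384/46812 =2^1*3^1*83^ ( - 1) = 6/83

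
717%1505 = 717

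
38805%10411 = 7572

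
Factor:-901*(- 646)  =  2^1*17^2*19^1*53^1=582046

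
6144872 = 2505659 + 3639213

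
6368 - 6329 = 39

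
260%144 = 116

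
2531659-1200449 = 1331210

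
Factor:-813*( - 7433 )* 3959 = 3^1*37^1*107^1*271^1*7433^1 = 23924351811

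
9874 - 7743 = 2131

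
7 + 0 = 7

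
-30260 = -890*34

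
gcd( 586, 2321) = 1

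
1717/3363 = 1717/3363 = 0.51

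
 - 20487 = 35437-55924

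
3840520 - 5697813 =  - 1857293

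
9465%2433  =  2166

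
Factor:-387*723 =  - 3^3*43^1*241^1 = - 279801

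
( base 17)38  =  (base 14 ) 43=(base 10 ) 59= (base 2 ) 111011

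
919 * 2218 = 2038342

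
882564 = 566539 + 316025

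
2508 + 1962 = 4470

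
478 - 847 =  - 369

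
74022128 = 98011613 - 23989485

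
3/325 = 3/325  =  0.01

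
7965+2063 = 10028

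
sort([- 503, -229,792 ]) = [ - 503,-229 , 792 ] 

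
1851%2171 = 1851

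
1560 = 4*390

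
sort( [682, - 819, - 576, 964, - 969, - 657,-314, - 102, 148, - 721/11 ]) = [ - 969, - 819,-657, - 576, - 314, - 102, - 721/11,148,682,964 ]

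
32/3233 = 32/3233  =  0.01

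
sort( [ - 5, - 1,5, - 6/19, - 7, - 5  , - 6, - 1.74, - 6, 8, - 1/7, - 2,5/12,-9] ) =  [ - 9, - 7, - 6, - 6, - 5,-5, - 2, - 1.74, - 1, - 6/19, - 1/7,5/12,5,8]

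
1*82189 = 82189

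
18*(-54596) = -982728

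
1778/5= 355 + 3/5 = 355.60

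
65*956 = 62140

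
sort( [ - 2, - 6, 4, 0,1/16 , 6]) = [ - 6,  -  2,0, 1/16,4, 6 ]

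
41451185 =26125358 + 15325827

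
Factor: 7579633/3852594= 2^ ( - 1 )*3^( - 2)*214033^( - 1 )*7579633^1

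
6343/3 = 2114+1/3 = 2114.33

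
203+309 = 512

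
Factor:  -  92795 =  - 5^1*67^1 * 277^1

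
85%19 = 9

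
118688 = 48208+70480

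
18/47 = 18/47 = 0.38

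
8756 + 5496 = 14252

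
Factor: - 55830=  - 2^1*3^1*5^1*1861^1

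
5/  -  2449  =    -  5/2449 = -0.00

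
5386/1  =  5386 = 5386.00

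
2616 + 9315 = 11931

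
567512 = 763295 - 195783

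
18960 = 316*60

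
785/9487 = 785/9487=0.08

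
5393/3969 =5393/3969 = 1.36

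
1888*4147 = 7829536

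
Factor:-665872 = - 2^4 * 41617^1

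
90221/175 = 90221/175 = 515.55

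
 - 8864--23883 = 15019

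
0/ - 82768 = 0/1 = - 0.00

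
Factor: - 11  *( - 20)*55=12100=2^2*5^2*11^2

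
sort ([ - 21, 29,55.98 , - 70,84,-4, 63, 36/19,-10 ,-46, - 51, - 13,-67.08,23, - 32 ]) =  [ - 70, - 67.08,  -  51, - 46, - 32, - 21, - 13, - 10, - 4,36/19,23,29, 55.98,63, 84]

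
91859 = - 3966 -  -95825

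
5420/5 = 1084 = 1084.00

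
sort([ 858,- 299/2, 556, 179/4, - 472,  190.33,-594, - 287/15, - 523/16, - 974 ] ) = [ - 974, - 594, - 472,- 299/2,-523/16,-287/15,  179/4, 190.33 , 556, 858]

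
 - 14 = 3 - 17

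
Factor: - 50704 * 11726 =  - 594555104 = - 2^5*11^1*13^1*41^1*3169^1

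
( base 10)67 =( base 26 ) 2F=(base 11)61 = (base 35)1w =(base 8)103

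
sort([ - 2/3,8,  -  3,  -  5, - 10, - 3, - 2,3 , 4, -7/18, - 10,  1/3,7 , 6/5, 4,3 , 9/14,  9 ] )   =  [  -  10, - 10 , - 5, - 3, - 3, - 2 ,- 2/3, - 7/18 , 1/3,9/14,6/5,  3, 3,4 , 4,  7, 8,9]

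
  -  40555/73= - 556 + 33/73  =  - 555.55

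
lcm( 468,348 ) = 13572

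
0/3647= 0  =  0.00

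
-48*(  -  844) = 40512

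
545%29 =23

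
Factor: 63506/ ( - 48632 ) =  -2^(-2 )*113^1*281^1*6079^( - 1 ) = -31753/24316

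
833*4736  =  3945088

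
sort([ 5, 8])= [5 , 8]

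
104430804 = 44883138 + 59547666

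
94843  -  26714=68129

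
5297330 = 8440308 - 3142978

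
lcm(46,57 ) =2622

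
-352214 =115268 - 467482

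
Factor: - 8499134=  -2^1*7^1*607081^1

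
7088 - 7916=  - 828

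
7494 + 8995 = 16489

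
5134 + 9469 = 14603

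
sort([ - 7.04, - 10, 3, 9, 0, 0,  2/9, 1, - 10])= [ - 10 , - 10, - 7.04, 0, 0, 2/9, 1, 3, 9]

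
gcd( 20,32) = 4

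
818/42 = 409/21= 19.48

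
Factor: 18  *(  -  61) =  - 2^1*3^2*61^1 = - 1098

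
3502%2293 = 1209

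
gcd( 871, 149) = 1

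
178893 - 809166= -630273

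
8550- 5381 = 3169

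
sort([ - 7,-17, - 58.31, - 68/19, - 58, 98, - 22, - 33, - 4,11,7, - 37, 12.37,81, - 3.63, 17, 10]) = [ - 58.31 , - 58, - 37, - 33, - 22, - 17, - 7, - 4, - 3.63,-68/19, 7,10,11, 12.37, 17, 81, 98]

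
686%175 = 161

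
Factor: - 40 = -2^3*5^1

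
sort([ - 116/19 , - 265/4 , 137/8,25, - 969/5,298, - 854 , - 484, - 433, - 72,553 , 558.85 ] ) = [ - 854, - 484, - 433, - 969/5, - 72, - 265/4,-116/19,137/8,25,298,553,558.85]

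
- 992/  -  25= 39 + 17/25 = 39.68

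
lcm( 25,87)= 2175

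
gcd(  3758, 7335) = 1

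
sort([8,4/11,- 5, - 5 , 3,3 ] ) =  [ - 5, - 5, 4/11, 3,3,8]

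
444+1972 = 2416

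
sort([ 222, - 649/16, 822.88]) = [ - 649/16 , 222, 822.88 ] 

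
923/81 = 923/81 = 11.40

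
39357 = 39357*1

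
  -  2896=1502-4398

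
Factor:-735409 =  - 47^1*15647^1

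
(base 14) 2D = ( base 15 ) 2B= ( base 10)41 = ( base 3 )1112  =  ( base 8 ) 51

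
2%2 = 0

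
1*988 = 988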